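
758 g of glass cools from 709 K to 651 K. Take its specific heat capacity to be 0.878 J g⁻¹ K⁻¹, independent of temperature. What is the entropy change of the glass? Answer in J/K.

ΔS = -56.8 J/K

ΔS = ∫dQ_rev/T = m c ln(T₂/T₁) = 758 × 0.878 × ln(651/709) = -56.8 J/K.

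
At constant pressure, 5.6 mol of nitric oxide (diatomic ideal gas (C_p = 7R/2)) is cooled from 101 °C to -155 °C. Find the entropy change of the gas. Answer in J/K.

ΔS = -188 J/K

In kelvin: T₁ = 374.15 K, T₂ = 118.15 K. At constant pressure, ΔS = nC_p ln(T₂/T₁) with C_p = 7R/2 = 29.1 J mol⁻¹ K⁻¹.
ΔS = 5.6 × 29.1 × ln(118.15/374.15) = -188 J/K.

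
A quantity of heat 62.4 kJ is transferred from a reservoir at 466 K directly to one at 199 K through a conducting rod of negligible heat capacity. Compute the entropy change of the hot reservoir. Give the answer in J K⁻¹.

The hot reservoir loses heat Q, so ΔS_hot = −Q/T_H = −62400/466 = -134 J/K.

ΔS_hot = -134 J/K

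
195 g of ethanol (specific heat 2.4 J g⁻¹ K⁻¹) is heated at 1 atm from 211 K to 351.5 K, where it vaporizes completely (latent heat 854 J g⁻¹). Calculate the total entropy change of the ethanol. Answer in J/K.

ΔS = 713 J/K

Warming step: ΔS₁ = m c ln(T_tr/T_i) = 195 × 2.4 × ln(351.5/211) = 238.8 J/K.
Phase change: ΔS₂ = +mL/T_tr = 195 × 854 / 351.5 = 473.8 J/K.
ΔS_total = (238.8) + (473.8) = 713 J/K.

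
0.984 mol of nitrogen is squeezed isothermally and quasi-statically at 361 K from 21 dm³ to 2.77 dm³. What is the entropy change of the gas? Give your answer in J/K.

For an isothermal ideal gas ΔS_gas = nR ln(V₂/V₁) = 0.984 × 8.314 × ln(2.77/21) = -16.6 J/K.

ΔS_gas = -16.6 J/K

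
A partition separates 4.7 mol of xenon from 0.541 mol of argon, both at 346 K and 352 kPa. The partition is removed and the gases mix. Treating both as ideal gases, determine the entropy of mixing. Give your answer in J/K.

ΔS_mix = 14.5 J/K

Mole fractions: x_A = 4.7/5.24 = 0.897, x_B = 0.103.
ΔS_mix = −R(n_A ln x_A + n_B ln x_B) = −8.314 × (4.7 ln 0.897 + 0.541 ln 0.103) = 14.5 J/K.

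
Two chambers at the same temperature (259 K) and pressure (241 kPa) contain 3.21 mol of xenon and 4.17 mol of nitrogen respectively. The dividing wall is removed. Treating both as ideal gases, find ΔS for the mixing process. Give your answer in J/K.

Mole fractions: x_A = 3.21/7.38 = 0.435, x_B = 0.565.
ΔS_mix = −R(n_A ln x_A + n_B ln x_B) = −8.314 × (3.21 ln 0.435 + 4.17 ln 0.565) = 42 J/K.

ΔS_mix = 42 J/K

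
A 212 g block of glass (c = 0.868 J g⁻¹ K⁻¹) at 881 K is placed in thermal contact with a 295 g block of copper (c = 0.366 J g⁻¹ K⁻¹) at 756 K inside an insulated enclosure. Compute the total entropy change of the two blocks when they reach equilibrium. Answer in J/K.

ΔS_total = 0.785 J/K

Energy balance: T_f = (m₁c₁T₁ + m₂c₂T₂)/(m₁c₁ + m₂c₂) = 834.78 K.
ΔS₁ = m₁c₁ ln(T_f/T₁) = 184.016 × ln(834.78/881) = -9.917 J/K.
ΔS₂ = m₂c₂ ln(T_f/T₂) = 107.97 × ln(834.78/756) = 10.702 J/K.
ΔS_total = -9.917 + 10.702 = 0.785 J/K.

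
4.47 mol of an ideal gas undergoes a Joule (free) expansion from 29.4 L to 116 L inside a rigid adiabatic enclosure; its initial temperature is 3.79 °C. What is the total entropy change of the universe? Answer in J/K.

ΔS_universe = 51 J/K

For an ideal gas in free expansion Q = 0 and W = 0, so T is unchanged.
Entropy is a state function; using a reversible isothermal path, ΔS_gas = nR ln(V₂/V₁) = 4.47 × 8.314 × ln(116/29.4) = 51 J/K.
The insulated surroundings exchange no heat, so ΔS_surr = 0 and ΔS_universe = ΔS_gas.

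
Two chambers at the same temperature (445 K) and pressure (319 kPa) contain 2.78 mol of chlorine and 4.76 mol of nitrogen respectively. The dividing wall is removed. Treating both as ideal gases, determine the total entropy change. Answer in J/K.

Mole fractions: x_A = 2.78/7.54 = 0.369, x_B = 0.631.
ΔS_mix = −R(n_A ln x_A + n_B ln x_B) = −8.314 × (2.78 ln 0.369 + 4.76 ln 0.631) = 41.3 J/K.

ΔS_mix = 41.3 J/K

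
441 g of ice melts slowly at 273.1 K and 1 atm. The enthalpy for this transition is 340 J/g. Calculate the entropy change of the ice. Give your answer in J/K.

Heat absorbed by the substance: Q = mL = 441 × 340 = 149940 J.
At constant T, ΔS = Q_rev/T = 149940 / 273.1 = 549 J/K.

ΔS = 549 J/K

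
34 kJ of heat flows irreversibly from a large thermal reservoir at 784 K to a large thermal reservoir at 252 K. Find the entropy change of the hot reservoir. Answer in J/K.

ΔS_hot = -43.4 J/K

The hot reservoir loses heat Q, so ΔS_hot = −Q/T_H = −34000/784 = -43.4 J/K.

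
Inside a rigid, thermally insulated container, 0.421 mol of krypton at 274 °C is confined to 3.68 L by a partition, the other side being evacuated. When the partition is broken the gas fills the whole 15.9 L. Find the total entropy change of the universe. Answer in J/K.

No heat is exchanged and no work is done, so the ideal-gas temperature stays constant.
Entropy is a state function; using a reversible isothermal path, ΔS_gas = nR ln(V₂/V₁) = 0.421 × 8.314 × ln(15.9/3.68) = 5.12 J/K.
The insulated surroundings exchange no heat, so ΔS_surr = 0 and ΔS_universe = ΔS_gas.

ΔS_universe = 5.12 J/K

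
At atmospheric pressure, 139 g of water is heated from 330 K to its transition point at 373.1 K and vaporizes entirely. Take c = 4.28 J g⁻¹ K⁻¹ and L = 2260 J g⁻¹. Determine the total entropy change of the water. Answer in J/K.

Warming step: ΔS₁ = m c ln(T_tr/T_i) = 139 × 4.28 × ln(373.1/330) = 73.03 J/K.
Phase change: ΔS₂ = +mL/T_tr = 139 × 2260 / 373.1 = 842 J/K.
ΔS_total = (73.03) + (842) = 915 J/K.

ΔS = 915 J/K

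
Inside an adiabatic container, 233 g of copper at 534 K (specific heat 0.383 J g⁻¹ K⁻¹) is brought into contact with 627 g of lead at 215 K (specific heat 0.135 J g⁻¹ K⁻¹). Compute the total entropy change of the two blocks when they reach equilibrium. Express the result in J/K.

ΔS_total = 17.3 J/K

Energy balance: T_f = (m₁c₁T₁ + m₂c₂T₂)/(m₁c₁ + m₂c₂) = 378.71 K.
ΔS₁ = m₁c₁ ln(T_f/T₁) = 89.239 × ln(378.71/534) = -30.66 J/K.
ΔS₂ = m₂c₂ ln(T_f/T₂) = 84.645 × ln(378.71/215) = 47.92 J/K.
ΔS_total = -30.66 + 47.92 = 17.3 J/K.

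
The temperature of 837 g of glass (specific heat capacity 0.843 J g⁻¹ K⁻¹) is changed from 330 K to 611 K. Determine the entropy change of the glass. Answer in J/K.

ΔS = 435 J/K

ΔS = ∫dQ_rev/T = m c ln(T₂/T₁) = 837 × 0.843 × ln(611/330) = 435 J/K.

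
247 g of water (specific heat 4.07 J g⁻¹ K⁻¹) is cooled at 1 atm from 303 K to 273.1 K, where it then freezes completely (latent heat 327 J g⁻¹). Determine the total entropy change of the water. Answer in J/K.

Cooling step: ΔS₁ = m c ln(T_tr/T_i) = 247 × 4.07 × ln(273.1/303) = -104.4 J/K.
Phase change: ΔS₂ = −mL/T_tr = −247 × 327 / 273.1 = -295.7 J/K.
ΔS_total = (-104.4) + (-295.7) = -400 J/K.

ΔS = -400 J/K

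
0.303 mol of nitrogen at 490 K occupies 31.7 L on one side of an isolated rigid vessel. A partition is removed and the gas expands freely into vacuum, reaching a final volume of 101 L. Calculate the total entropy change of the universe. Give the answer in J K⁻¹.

No heat is exchanged and no work is done, so the ideal-gas temperature stays constant.
Entropy is a state function; using a reversible isothermal path, ΔS_gas = nR ln(V₂/V₁) = 0.303 × 8.314 × ln(101/31.7) = 2.92 J/K.
The insulated surroundings exchange no heat, so ΔS_surr = 0 and ΔS_universe = ΔS_gas.

ΔS_universe = 2.92 J/K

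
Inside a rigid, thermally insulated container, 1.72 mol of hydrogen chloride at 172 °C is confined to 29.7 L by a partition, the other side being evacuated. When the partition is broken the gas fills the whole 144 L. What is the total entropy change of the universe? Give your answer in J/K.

ΔS_universe = 22.6 J/K

No heat is exchanged and no work is done, so the ideal-gas temperature stays constant.
Entropy is a state function; using a reversible isothermal path, ΔS_gas = nR ln(V₂/V₁) = 1.72 × 8.314 × ln(144/29.7) = 22.6 J/K.
The insulated surroundings exchange no heat, so ΔS_surr = 0 and ΔS_universe = ΔS_gas.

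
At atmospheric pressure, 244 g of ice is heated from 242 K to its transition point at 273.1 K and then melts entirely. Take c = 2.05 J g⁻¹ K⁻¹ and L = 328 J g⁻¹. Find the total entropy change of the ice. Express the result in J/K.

ΔS = 354 J/K

Warming step: ΔS₁ = m c ln(T_tr/T_i) = 244 × 2.05 × ln(273.1/242) = 60.47 J/K.
Phase change: ΔS₂ = +mL/T_tr = 244 × 328 / 273.1 = 293.1 J/K.
ΔS_total = (60.47) + (293.1) = 354 J/K.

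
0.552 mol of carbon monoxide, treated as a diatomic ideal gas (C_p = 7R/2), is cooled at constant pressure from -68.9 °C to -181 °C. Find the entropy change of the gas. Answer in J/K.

ΔS = -12.8 J/K

In kelvin: T₁ = 204.25 K, T₂ = 92.15 K. At constant pressure, ΔS = nC_p ln(T₂/T₁) with C_p = 7R/2 = 29.1 J mol⁻¹ K⁻¹.
ΔS = 0.552 × 29.1 × ln(92.15/204.25) = -12.8 J/K.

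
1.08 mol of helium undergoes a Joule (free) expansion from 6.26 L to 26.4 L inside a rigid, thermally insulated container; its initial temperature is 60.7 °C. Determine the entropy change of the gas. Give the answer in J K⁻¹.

No heat is exchanged and no work is done, so the ideal-gas temperature stays constant.
Entropy is a state function; using a reversible isothermal path, ΔS_gas = nR ln(V₂/V₁) = 1.08 × 8.314 × ln(26.4/6.26) = 12.9 J/K.

ΔS_gas = 12.9 J/K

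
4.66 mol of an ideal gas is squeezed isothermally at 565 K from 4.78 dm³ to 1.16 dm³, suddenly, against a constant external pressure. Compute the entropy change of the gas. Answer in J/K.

ΔS_gas = -54.9 J/K

Entropy is a state function, so ΔS_gas depends only on the end states.
For an isothermal ideal gas ΔS_gas = nR ln(V₂/V₁) = 4.66 × 8.314 × ln(1.16/4.78) = -54.9 J/K.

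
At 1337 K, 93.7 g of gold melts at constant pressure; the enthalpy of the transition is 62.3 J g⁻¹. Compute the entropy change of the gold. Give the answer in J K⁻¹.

ΔS = 4.37 J/K

Heat absorbed by the substance: Q = mL = 93.7 × 62.3 = 5837.51 J.
At constant T, ΔS = Q_rev/T = 5837.51 / 1337 = 4.37 J/K.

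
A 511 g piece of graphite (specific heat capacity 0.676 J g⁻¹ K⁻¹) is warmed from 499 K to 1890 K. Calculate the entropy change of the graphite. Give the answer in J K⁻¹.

ΔS = ∫dQ_rev/T = m c ln(T₂/T₁) = 511 × 0.676 × ln(1890/499) = 460 J/K.

ΔS = 460 J/K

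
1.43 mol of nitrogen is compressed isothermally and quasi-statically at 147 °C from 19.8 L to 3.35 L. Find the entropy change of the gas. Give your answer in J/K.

ΔS_gas = -21.1 J/K

For an isothermal ideal gas ΔS_gas = nR ln(V₂/V₁) = 1.43 × 8.314 × ln(3.35/19.8) = -21.1 J/K.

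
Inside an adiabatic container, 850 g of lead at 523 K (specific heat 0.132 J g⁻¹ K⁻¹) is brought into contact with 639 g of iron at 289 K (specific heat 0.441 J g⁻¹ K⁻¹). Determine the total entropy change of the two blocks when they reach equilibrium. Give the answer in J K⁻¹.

ΔS_total = 15.2 J/K

Energy balance: T_f = (m₁c₁T₁ + m₂c₂T₂)/(m₁c₁ + m₂c₂) = 355.64 K.
ΔS₁ = m₁c₁ ln(T_f/T₁) = 112.2 × ln(355.64/523) = -43.27 J/K.
ΔS₂ = m₂c₂ ln(T_f/T₂) = 281.799 × ln(355.64/289) = 58.47 J/K.
ΔS_total = -43.27 + 58.47 = 15.2 J/K.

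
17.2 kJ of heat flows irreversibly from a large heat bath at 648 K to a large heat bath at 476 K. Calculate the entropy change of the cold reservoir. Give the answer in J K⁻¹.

ΔS_cold = 36.1 J/K

The cold reservoir gains heat Q, so ΔS_cold = +Q/T_C = 17200/476 = 36.1 J/K.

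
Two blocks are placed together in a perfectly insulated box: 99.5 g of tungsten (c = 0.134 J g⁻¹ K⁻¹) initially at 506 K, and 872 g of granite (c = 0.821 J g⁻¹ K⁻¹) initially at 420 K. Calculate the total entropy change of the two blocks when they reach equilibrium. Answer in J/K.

Energy balance: T_f = (m₁c₁T₁ + m₂c₂T₂)/(m₁c₁ + m₂c₂) = 421.57 K.
ΔS₁ = m₁c₁ ln(T_f/T₁) = 13.333 × ln(421.57/506) = -2.434 J/K.
ΔS₂ = m₂c₂ ln(T_f/T₂) = 715.912 × ln(421.57/420) = 2.675 J/K.
ΔS_total = -2.434 + 2.675 = 0.241 J/K.

ΔS_total = 0.241 J/K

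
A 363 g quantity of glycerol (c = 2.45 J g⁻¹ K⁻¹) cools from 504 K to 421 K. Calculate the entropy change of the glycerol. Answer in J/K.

ΔS = -160 J/K

ΔS = ∫dQ_rev/T = m c ln(T₂/T₁) = 363 × 2.45 × ln(421/504) = -160 J/K.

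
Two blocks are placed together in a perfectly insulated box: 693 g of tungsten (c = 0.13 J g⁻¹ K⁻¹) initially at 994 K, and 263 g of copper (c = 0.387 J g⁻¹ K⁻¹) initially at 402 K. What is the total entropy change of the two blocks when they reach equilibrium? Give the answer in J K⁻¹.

ΔS_total = 19.3 J/K

Energy balance: T_f = (m₁c₁T₁ + m₂c₂T₂)/(m₁c₁ + m₂c₂) = 679.96 K.
ΔS₁ = m₁c₁ ln(T_f/T₁) = 90.09 × ln(679.96/994) = -34.21 J/K.
ΔS₂ = m₂c₂ ln(T_f/T₂) = 101.781 × ln(679.96/402) = 53.49 J/K.
ΔS_total = -34.21 + 53.49 = 19.3 J/K.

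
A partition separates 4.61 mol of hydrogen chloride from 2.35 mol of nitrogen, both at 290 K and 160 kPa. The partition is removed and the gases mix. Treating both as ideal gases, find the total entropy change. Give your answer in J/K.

Mole fractions: x_A = 4.61/6.96 = 0.662, x_B = 0.338.
ΔS_mix = −R(n_A ln x_A + n_B ln x_B) = −8.314 × (4.61 ln 0.662 + 2.35 ln 0.338) = 37 J/K.

ΔS_mix = 37 J/K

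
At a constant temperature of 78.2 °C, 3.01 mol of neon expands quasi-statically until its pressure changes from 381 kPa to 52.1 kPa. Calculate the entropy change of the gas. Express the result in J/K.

ΔS_gas = 49.8 J/K

For an isothermal ideal gas ΔS_gas = nR ln(P₁/P₂) = 3.01 × 8.314 × ln(381/52.1) = 49.8 J/K.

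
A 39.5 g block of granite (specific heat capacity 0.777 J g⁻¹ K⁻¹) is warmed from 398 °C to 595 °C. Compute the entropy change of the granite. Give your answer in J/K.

In kelvin: T₁ = 671.15 K, T₂ = 868.15 K. ΔS = ∫dQ_rev/T = m c ln(T₂/T₁) = 39.5 × 0.777 × ln(868.15/671.15) = 7.9 J/K.

ΔS = 7.9 J/K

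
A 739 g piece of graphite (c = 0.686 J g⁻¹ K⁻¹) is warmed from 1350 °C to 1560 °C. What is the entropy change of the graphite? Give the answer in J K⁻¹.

In kelvin: T₁ = 1623.15 K, T₂ = 1833.15 K. ΔS = ∫dQ_rev/T = m c ln(T₂/T₁) = 739 × 0.686 × ln(1833.15/1623.15) = 61.7 J/K.

ΔS = 61.7 J/K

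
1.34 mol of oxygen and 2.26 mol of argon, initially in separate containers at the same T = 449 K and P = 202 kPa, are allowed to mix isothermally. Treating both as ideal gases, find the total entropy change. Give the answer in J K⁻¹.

ΔS_mix = 19.8 J/K

Mole fractions: x_A = 1.34/3.6 = 0.372, x_B = 0.628.
ΔS_mix = −R(n_A ln x_A + n_B ln x_B) = −8.314 × (1.34 ln 0.372 + 2.26 ln 0.628) = 19.8 J/K.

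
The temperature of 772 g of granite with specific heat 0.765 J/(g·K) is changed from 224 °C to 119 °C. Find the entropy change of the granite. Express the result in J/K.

ΔS = -140 J/K

In kelvin: T₁ = 497.15 K, T₂ = 392.15 K. ΔS = ∫dQ_rev/T = m c ln(T₂/T₁) = 772 × 0.765 × ln(392.15/497.15) = -140 J/K.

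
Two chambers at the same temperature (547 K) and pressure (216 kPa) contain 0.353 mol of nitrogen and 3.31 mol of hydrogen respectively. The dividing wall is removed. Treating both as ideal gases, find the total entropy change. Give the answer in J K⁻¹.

ΔS_mix = 9.65 J/K

Mole fractions: x_A = 0.353/3.66 = 0.0964, x_B = 0.904.
ΔS_mix = −R(n_A ln x_A + n_B ln x_B) = −8.314 × (0.353 ln 0.0964 + 3.31 ln 0.904) = 9.65 J/K.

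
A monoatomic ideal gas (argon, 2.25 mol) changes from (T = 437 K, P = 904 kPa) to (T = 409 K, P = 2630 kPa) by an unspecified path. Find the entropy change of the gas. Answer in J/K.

ΔS = -23.1 J/K

ΔS = nC_p ln(T₂/T₁) − nR ln(P₂/P₁), with C_p = 5R/2 = 20.79 J mol⁻¹ K⁻¹ for a monoatomic ideal gas.
ΔS = 2.25 × [20.79 × ln(409/437) − 8.314 × ln(2630/904)] = -23.1 J/K.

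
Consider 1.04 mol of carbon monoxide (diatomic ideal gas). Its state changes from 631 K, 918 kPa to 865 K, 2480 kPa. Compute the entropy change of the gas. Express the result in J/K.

ΔS = nC_p ln(T₂/T₁) − nR ln(P₂/P₁), with C_p = 7R/2 = 29.1 J mol⁻¹ K⁻¹ for a diatomic ideal gas.
ΔS = 1.04 × [29.1 × ln(865/631) − 8.314 × ln(2480/918)] = 0.953 J/K.

ΔS = 0.953 J/K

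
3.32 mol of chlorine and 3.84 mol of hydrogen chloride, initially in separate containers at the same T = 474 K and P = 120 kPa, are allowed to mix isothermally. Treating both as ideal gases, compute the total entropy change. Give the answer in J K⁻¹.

ΔS_mix = 41.1 J/K

Mole fractions: x_A = 3.32/7.16 = 0.464, x_B = 0.536.
ΔS_mix = −R(n_A ln x_A + n_B ln x_B) = −8.314 × (3.32 ln 0.464 + 3.84 ln 0.536) = 41.1 J/K.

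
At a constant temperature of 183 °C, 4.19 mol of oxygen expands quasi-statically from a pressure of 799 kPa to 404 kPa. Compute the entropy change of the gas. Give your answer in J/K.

ΔS_gas = 23.8 J/K

For an isothermal ideal gas ΔS_gas = nR ln(P₁/P₂) = 4.19 × 8.314 × ln(799/404) = 23.8 J/K.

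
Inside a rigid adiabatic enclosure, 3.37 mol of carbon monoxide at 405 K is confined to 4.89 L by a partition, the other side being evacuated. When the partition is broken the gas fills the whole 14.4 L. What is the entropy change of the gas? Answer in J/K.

ΔS_gas = 30.3 J/K

For an ideal gas in free expansion Q = 0 and W = 0, so T is unchanged.
Entropy is a state function; using a reversible isothermal path, ΔS_gas = nR ln(V₂/V₁) = 3.37 × 8.314 × ln(14.4/4.89) = 30.3 J/K.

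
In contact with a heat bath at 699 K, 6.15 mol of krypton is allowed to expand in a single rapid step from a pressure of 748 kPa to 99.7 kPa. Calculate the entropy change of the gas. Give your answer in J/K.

Entropy is a state function, so ΔS_gas depends only on the end states.
For an isothermal ideal gas ΔS_gas = nR ln(P₁/P₂) = 6.15 × 8.314 × ln(748/99.7) = 103 J/K.

ΔS_gas = 103 J/K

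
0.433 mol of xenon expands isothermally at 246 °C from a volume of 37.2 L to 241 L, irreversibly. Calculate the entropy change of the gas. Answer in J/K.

Entropy is a state function, so ΔS_gas depends only on the end states.
For an isothermal ideal gas ΔS_gas = nR ln(V₂/V₁) = 0.433 × 8.314 × ln(241/37.2) = 6.73 J/K.

ΔS_gas = 6.73 J/K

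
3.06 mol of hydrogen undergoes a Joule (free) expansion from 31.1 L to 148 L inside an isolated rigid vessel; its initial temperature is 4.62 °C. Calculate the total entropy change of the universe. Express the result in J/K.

ΔS_universe = 39.7 J/K

No heat is exchanged and no work is done, so the ideal-gas temperature stays constant.
Entropy is a state function; using a reversible isothermal path, ΔS_gas = nR ln(V₂/V₁) = 3.06 × 8.314 × ln(148/31.1) = 39.7 J/K.
The insulated surroundings exchange no heat, so ΔS_surr = 0 and ΔS_universe = ΔS_gas.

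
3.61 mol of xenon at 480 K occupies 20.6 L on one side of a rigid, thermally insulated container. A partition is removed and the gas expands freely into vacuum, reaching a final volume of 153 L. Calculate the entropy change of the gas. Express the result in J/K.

ΔS_gas = 60.2 J/K

No heat is exchanged and no work is done, so the ideal-gas temperature stays constant.
Entropy is a state function; using a reversible isothermal path, ΔS_gas = nR ln(V₂/V₁) = 3.61 × 8.314 × ln(153/20.6) = 60.2 J/K.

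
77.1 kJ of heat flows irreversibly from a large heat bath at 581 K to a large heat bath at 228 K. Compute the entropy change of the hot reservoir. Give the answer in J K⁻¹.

The hot reservoir loses heat Q, so ΔS_hot = −Q/T_H = −77100/581 = -133 J/K.

ΔS_hot = -133 J/K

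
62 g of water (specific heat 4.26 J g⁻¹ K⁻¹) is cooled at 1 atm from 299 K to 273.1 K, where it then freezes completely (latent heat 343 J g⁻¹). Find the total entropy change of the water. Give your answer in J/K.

ΔS = -102 J/K

Cooling step: ΔS₁ = m c ln(T_tr/T_i) = 62 × 4.26 × ln(273.1/299) = -23.93 J/K.
Phase change: ΔS₂ = −mL/T_tr = −62 × 343 / 273.1 = -77.87 J/K.
ΔS_total = (-23.93) + (-77.87) = -102 J/K.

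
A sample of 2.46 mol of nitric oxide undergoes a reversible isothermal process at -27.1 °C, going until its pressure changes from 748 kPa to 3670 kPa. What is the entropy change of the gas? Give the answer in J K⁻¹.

For an isothermal ideal gas ΔS_gas = nR ln(P₁/P₂) = 2.46 × 8.314 × ln(748/3670) = -32.5 J/K.

ΔS_gas = -32.5 J/K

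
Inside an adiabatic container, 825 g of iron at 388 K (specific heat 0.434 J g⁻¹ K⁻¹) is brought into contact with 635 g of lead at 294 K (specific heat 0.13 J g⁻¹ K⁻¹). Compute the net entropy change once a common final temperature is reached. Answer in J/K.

Energy balance: T_f = (m₁c₁T₁ + m₂c₂T₂)/(m₁c₁ + m₂c₂) = 370.39 K.
ΔS₁ = m₁c₁ ln(T_f/T₁) = 358.05 × ln(370.39/388) = -16.633 J/K.
ΔS₂ = m₂c₂ ln(T_f/T₂) = 82.55 × ln(370.39/294) = 19.067 J/K.
ΔS_total = -16.633 + 19.067 = 2.43 J/K.

ΔS_total = 2.43 J/K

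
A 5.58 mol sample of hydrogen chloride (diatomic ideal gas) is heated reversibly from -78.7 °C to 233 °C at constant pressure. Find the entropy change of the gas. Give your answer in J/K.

ΔS = 155 J/K

In kelvin: T₁ = 194.45 K, T₂ = 506.15 K. At constant pressure, ΔS = nC_p ln(T₂/T₁) with C_p = 7R/2 = 29.1 J mol⁻¹ K⁻¹.
ΔS = 5.58 × 29.1 × ln(506.15/194.45) = 155 J/K.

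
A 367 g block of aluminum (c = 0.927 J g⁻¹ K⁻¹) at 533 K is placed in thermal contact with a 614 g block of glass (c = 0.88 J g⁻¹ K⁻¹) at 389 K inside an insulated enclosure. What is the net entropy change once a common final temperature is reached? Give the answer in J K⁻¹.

ΔS_total = 10.6 J/K

Energy balance: T_f = (m₁c₁T₁ + m₂c₂T₂)/(m₁c₁ + m₂c₂) = 444.64 K.
ΔS₁ = m₁c₁ ln(T_f/T₁) = 340.209 × ln(444.64/533) = -61.67 J/K.
ΔS₂ = m₂c₂ ln(T_f/T₂) = 540.32 × ln(444.64/389) = 72.23 J/K.
ΔS_total = -61.67 + 72.23 = 10.6 J/K.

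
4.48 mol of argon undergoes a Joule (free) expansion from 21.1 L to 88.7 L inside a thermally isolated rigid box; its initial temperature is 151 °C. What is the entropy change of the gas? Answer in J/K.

ΔS_gas = 53.5 J/K

For an ideal gas in free expansion Q = 0 and W = 0, so T is unchanged.
Entropy is a state function; using a reversible isothermal path, ΔS_gas = nR ln(V₂/V₁) = 4.48 × 8.314 × ln(88.7/21.1) = 53.5 J/K.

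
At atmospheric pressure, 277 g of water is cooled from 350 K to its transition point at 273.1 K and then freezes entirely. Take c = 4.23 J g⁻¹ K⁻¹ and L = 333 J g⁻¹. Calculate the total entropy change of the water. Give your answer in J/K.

Cooling step: ΔS₁ = m c ln(T_tr/T_i) = 277 × 4.23 × ln(273.1/350) = -290.7 J/K.
Phase change: ΔS₂ = −mL/T_tr = −277 × 333 / 273.1 = -337.8 J/K.
ΔS_total = (-290.7) + (-337.8) = -628 J/K.

ΔS = -628 J/K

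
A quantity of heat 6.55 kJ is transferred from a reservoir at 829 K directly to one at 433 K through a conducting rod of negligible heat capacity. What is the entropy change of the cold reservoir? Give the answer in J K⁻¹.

ΔS_cold = 15.1 J/K

The cold reservoir gains heat Q, so ΔS_cold = +Q/T_C = 6550/433 = 15.1 J/K.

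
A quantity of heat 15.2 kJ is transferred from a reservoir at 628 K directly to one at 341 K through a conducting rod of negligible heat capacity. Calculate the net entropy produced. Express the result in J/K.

ΔS_hot = −Q/T_H = −15200/628 = -24.2 J/K and ΔS_cold = +Q/T_C = 15200/341 = 44.57 J/K.
ΔS_total = -24.2 + 44.57 = 20.4 J/K, positive as the second law requires.

ΔS_total = 20.4 J/K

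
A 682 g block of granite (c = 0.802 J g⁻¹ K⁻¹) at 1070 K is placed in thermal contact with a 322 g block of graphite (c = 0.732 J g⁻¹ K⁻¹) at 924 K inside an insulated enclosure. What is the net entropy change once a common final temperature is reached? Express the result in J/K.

Energy balance: T_f = (m₁c₁T₁ + m₂c₂T₂)/(m₁c₁ + m₂c₂) = 1026 K.
ΔS₁ = m₁c₁ ln(T_f/T₁) = 546.964 × ln(1026/1070) = -22.95 J/K.
ΔS₂ = m₂c₂ ln(T_f/T₂) = 235.704 × ln(1026/924) = 24.69 J/K.
ΔS_total = -22.95 + 24.69 = 1.74 J/K.

ΔS_total = 1.74 J/K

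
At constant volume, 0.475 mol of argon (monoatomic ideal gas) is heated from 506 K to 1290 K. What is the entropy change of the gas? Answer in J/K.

ΔS = 5.54 J/K

At constant volume, ΔS = nC_V ln(T₂/T₁) with C_V = 3R/2 = 12.47 J mol⁻¹ K⁻¹.
ΔS = 0.475 × 12.47 × ln(1290/506) = 5.54 J/K.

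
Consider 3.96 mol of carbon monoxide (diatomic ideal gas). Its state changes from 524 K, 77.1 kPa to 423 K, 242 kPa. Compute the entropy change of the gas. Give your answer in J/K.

ΔS = -62.3 J/K

ΔS = nC_p ln(T₂/T₁) − nR ln(P₂/P₁), with C_p = 7R/2 = 29.1 J mol⁻¹ K⁻¹ for a diatomic ideal gas.
ΔS = 3.96 × [29.1 × ln(423/524) − 8.314 × ln(242/77.1)] = -62.3 J/K.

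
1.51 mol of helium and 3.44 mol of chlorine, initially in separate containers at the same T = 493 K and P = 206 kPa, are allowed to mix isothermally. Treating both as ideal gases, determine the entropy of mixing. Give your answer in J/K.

ΔS_mix = 25.3 J/K

Mole fractions: x_A = 1.51/4.95 = 0.305, x_B = 0.695.
ΔS_mix = −R(n_A ln x_A + n_B ln x_B) = −8.314 × (1.51 ln 0.305 + 3.44 ln 0.695) = 25.3 J/K.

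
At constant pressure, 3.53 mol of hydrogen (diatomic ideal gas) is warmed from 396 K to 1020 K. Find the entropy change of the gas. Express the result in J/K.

ΔS = 97.2 J/K

At constant pressure, ΔS = nC_p ln(T₂/T₁) with C_p = 7R/2 = 29.1 J mol⁻¹ K⁻¹.
ΔS = 3.53 × 29.1 × ln(1020/396) = 97.2 J/K.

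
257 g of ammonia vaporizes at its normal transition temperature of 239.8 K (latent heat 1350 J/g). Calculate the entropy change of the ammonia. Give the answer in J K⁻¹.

ΔS = 1450 J/K

Heat absorbed by the substance: Q = mL = 257 × 1350 = 346950 J.
At constant T, ΔS = Q_rev/T = 346950 / 239.8 = 1450 J/K.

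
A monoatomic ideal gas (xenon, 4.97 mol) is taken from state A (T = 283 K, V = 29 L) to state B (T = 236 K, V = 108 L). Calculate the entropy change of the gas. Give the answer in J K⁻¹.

ΔS = 43.1 J/K

Entropy is a state function: ΔS = nC_V ln(T₂/T₁) + nR ln(V₂/V₁), with C_V = 3R/2 = 12.47 J mol⁻¹ K⁻¹ for a monoatomic ideal gas.
ΔS = 4.97 × [12.47 × ln(236/283) + 8.314 × ln(108/29)] = 43.1 J/K.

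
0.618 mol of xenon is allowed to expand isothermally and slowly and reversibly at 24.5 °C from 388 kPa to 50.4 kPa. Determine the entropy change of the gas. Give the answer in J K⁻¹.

For an isothermal ideal gas ΔS_gas = nR ln(P₁/P₂) = 0.618 × 8.314 × ln(388/50.4) = 10.5 J/K.

ΔS_gas = 10.5 J/K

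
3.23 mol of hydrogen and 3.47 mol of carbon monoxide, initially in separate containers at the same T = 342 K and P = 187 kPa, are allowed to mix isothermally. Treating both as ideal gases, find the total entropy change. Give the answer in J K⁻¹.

Mole fractions: x_A = 3.23/6.7 = 0.482, x_B = 0.518.
ΔS_mix = −R(n_A ln x_A + n_B ln x_B) = −8.314 × (3.23 ln 0.482 + 3.47 ln 0.518) = 38.6 J/K.

ΔS_mix = 38.6 J/K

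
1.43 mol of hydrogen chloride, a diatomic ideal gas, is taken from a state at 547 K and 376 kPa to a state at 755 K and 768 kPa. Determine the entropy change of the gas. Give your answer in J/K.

ΔS = 4.92 J/K

ΔS = nC_p ln(T₂/T₁) − nR ln(P₂/P₁), with C_p = 7R/2 = 29.1 J mol⁻¹ K⁻¹ for a diatomic ideal gas.
ΔS = 1.43 × [29.1 × ln(755/547) − 8.314 × ln(768/376)] = 4.92 J/K.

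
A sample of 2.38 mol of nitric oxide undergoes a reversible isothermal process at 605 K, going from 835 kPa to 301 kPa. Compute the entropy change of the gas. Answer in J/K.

ΔS_gas = 20.2 J/K

For an isothermal ideal gas ΔS_gas = nR ln(P₁/P₂) = 2.38 × 8.314 × ln(835/301) = 20.2 J/K.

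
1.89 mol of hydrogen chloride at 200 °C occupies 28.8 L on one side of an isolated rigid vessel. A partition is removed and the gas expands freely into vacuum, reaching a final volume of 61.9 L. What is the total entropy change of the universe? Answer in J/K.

No heat is exchanged and no work is done, so the ideal-gas temperature stays constant.
Entropy is a state function; using a reversible isothermal path, ΔS_gas = nR ln(V₂/V₁) = 1.89 × 8.314 × ln(61.9/28.8) = 12 J/K.
The insulated surroundings exchange no heat, so ΔS_surr = 0 and ΔS_universe = ΔS_gas.

ΔS_universe = 12 J/K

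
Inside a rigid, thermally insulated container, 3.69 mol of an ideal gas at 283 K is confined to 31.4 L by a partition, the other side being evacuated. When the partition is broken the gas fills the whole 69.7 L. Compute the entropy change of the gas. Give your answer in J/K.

No heat is exchanged and no work is done, so the ideal-gas temperature stays constant.
Entropy is a state function; using a reversible isothermal path, ΔS_gas = nR ln(V₂/V₁) = 3.69 × 8.314 × ln(69.7/31.4) = 24.5 J/K.

ΔS_gas = 24.5 J/K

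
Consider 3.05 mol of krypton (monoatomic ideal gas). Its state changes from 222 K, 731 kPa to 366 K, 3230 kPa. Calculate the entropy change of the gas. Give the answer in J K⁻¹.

ΔS = nC_p ln(T₂/T₁) − nR ln(P₂/P₁), with C_p = 5R/2 = 20.79 J mol⁻¹ K⁻¹ for a monoatomic ideal gas.
ΔS = 3.05 × [20.79 × ln(366/222) − 8.314 × ln(3230/731)] = -5.98 J/K.

ΔS = -5.98 J/K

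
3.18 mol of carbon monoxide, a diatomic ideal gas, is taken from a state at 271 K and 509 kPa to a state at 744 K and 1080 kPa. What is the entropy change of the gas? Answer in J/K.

ΔS = nC_p ln(T₂/T₁) − nR ln(P₂/P₁), with C_p = 7R/2 = 29.1 J mol⁻¹ K⁻¹ for a diatomic ideal gas.
ΔS = 3.18 × [29.1 × ln(744/271) − 8.314 × ln(1080/509)] = 73.6 J/K.

ΔS = 73.6 J/K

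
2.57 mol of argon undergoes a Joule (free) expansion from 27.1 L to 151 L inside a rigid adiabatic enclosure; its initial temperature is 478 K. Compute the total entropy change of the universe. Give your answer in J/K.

For an ideal gas in free expansion Q = 0 and W = 0, so T is unchanged.
Entropy is a state function; using a reversible isothermal path, ΔS_gas = nR ln(V₂/V₁) = 2.57 × 8.314 × ln(151/27.1) = 36.7 J/K.
The insulated surroundings exchange no heat, so ΔS_surr = 0 and ΔS_universe = ΔS_gas.

ΔS_universe = 36.7 J/K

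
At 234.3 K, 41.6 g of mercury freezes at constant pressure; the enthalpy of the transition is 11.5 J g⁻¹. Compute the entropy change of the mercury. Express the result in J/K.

ΔS = -2.04 J/K

Heat released by the substance: Q = −mL = −41.6 × 11.5 = −478.4 J.
At constant T, ΔS = Q_rev/T = −478.4 / 234.3 = -2.04 J/K.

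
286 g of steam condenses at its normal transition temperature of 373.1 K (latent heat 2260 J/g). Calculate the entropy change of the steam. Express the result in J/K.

Heat released by the substance: Q = −mL = −286 × 2260 = −646360 J.
At constant T, ΔS = Q_rev/T = −646360 / 373.1 = -1730 J/K.

ΔS = -1730 J/K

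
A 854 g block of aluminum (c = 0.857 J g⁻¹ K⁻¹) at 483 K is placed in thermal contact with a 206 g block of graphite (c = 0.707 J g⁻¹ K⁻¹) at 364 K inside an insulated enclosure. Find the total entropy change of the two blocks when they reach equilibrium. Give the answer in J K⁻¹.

Energy balance: T_f = (m₁c₁T₁ + m₂c₂T₂)/(m₁c₁ + m₂c₂) = 463.25 K.
ΔS₁ = m₁c₁ ln(T_f/T₁) = 731.878 × ln(463.25/483) = -30.56 J/K.
ΔS₂ = m₂c₂ ln(T_f/T₂) = 145.642 × ln(463.25/364) = 35.12 J/K.
ΔS_total = -30.56 + 35.12 = 4.56 J/K.

ΔS_total = 4.56 J/K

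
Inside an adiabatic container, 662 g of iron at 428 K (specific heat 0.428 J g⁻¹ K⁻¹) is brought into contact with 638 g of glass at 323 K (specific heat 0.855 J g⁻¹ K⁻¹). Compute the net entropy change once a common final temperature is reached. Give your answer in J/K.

ΔS_total = 7.59 J/K

Energy balance: T_f = (m₁c₁T₁ + m₂c₂T₂)/(m₁c₁ + m₂c₂) = 358.89 K.
ΔS₁ = m₁c₁ ln(T_f/T₁) = 283.336 × ln(358.89/428) = -49.89 J/K.
ΔS₂ = m₂c₂ ln(T_f/T₂) = 545.49 × ln(358.89/323) = 57.48 J/K.
ΔS_total = -49.89 + 57.48 = 7.59 J/K.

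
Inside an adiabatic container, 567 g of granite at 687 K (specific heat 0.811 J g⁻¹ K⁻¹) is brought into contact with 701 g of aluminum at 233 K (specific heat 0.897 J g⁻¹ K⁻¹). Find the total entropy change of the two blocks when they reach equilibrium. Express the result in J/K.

ΔS_total = 157 J/K

Energy balance: T_f = (m₁c₁T₁ + m₂c₂T₂)/(m₁c₁ + m₂c₂) = 424.77 K.
ΔS₁ = m₁c₁ ln(T_f/T₁) = 459.837 × ln(424.77/687) = -221.1 J/K.
ΔS₂ = m₂c₂ ln(T_f/T₂) = 628.797 × ln(424.77/233) = 377.6 J/K.
ΔS_total = -221.1 + 377.6 = 157 J/K.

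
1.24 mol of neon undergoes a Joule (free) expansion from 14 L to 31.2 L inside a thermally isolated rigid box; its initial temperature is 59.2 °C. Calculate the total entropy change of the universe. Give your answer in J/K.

No heat is exchanged and no work is done, so the ideal-gas temperature stays constant.
Entropy is a state function; using a reversible isothermal path, ΔS_gas = nR ln(V₂/V₁) = 1.24 × 8.314 × ln(31.2/14) = 8.26 J/K.
The insulated surroundings exchange no heat, so ΔS_surr = 0 and ΔS_universe = ΔS_gas.

ΔS_universe = 8.26 J/K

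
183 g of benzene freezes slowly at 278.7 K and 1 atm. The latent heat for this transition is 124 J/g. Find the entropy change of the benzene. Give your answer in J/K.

ΔS = -81.4 J/K

Heat released by the substance: Q = −mL = −183 × 124 = −22692 J.
At constant T, ΔS = Q_rev/T = −22692 / 278.7 = -81.4 J/K.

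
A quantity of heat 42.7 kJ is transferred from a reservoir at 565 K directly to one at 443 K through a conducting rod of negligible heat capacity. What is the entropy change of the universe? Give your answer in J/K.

ΔS_total = 20.8 J/K

ΔS_hot = −Q/T_H = −42700/565 = -75.58 J/K and ΔS_cold = +Q/T_C = 42700/443 = 96.39 J/K.
ΔS_total = -75.58 + 96.39 = 20.8 J/K, positive as the second law requires.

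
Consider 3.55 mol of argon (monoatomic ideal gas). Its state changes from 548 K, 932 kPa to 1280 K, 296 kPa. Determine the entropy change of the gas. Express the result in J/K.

ΔS = 96.4 J/K

ΔS = nC_p ln(T₂/T₁) − nR ln(P₂/P₁), with C_p = 5R/2 = 20.79 J mol⁻¹ K⁻¹ for a monoatomic ideal gas.
ΔS = 3.55 × [20.79 × ln(1280/548) − 8.314 × ln(296/932)] = 96.4 J/K.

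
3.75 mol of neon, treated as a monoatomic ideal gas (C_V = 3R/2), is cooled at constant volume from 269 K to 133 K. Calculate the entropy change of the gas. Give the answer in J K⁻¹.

At constant volume, ΔS = nC_V ln(T₂/T₁) with C_V = 3R/2 = 12.47 J mol⁻¹ K⁻¹.
ΔS = 3.75 × 12.47 × ln(133/269) = -32.9 J/K.

ΔS = -32.9 J/K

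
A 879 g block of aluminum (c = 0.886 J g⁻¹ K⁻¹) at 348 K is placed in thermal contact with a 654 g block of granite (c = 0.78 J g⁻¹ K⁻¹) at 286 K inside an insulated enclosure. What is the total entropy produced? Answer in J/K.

Energy balance: T_f = (m₁c₁T₁ + m₂c₂T₂)/(m₁c₁ + m₂c₂) = 323.46 K.
ΔS₁ = m₁c₁ ln(T_f/T₁) = 778.794 × ln(323.46/348) = -56.95 J/K.
ΔS₂ = m₂c₂ ln(T_f/T₂) = 510.12 × ln(323.46/286) = 62.79 J/K.
ΔS_total = -56.95 + 62.79 = 5.84 J/K.

ΔS_total = 5.84 J/K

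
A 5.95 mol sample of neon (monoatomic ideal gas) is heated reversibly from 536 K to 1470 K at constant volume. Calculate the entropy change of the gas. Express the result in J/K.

At constant volume, ΔS = nC_V ln(T₂/T₁) with C_V = 3R/2 = 12.47 J mol⁻¹ K⁻¹.
ΔS = 5.95 × 12.47 × ln(1470/536) = 74.9 J/K.

ΔS = 74.9 J/K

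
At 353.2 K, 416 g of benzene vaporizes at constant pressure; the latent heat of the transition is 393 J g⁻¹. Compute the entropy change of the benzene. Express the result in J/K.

Heat absorbed by the substance: Q = mL = 416 × 393 = 163488 J.
At constant T, ΔS = Q_rev/T = 163488 / 353.2 = 463 J/K.

ΔS = 463 J/K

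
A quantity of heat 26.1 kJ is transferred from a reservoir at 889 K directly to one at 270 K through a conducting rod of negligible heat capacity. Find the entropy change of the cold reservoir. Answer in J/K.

The cold reservoir gains heat Q, so ΔS_cold = +Q/T_C = 26100/270 = 96.7 J/K.

ΔS_cold = 96.7 J/K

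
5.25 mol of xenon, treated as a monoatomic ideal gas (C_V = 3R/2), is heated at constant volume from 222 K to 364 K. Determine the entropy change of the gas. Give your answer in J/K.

ΔS = 32.4 J/K

At constant volume, ΔS = nC_V ln(T₂/T₁) with C_V = 3R/2 = 12.47 J mol⁻¹ K⁻¹.
ΔS = 5.25 × 12.47 × ln(364/222) = 32.4 J/K.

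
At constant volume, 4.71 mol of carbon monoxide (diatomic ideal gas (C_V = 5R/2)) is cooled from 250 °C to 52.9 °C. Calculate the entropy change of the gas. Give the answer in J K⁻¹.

In kelvin: T₁ = 523.15 K, T₂ = 326.05 K. At constant volume, ΔS = nC_V ln(T₂/T₁) with C_V = 5R/2 = 20.79 J mol⁻¹ K⁻¹.
ΔS = 4.71 × 20.79 × ln(326.05/523.15) = -46.3 J/K.

ΔS = -46.3 J/K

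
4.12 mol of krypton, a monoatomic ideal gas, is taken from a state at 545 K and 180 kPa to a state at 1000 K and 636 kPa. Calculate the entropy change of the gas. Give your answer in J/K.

ΔS = 8.74 J/K

ΔS = nC_p ln(T₂/T₁) − nR ln(P₂/P₁), with C_p = 5R/2 = 20.79 J mol⁻¹ K⁻¹ for a monoatomic ideal gas.
ΔS = 4.12 × [20.79 × ln(1000/545) − 8.314 × ln(636/180)] = 8.74 J/K.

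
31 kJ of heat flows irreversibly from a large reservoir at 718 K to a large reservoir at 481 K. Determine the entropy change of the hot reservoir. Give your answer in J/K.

ΔS_hot = -43.2 J/K

The hot reservoir loses heat Q, so ΔS_hot = −Q/T_H = −31000/718 = -43.2 J/K.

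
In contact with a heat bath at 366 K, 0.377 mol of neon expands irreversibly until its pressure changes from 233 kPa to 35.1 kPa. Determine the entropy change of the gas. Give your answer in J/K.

Entropy is a state function, so ΔS_gas depends only on the end states.
For an isothermal ideal gas ΔS_gas = nR ln(P₁/P₂) = 0.377 × 8.314 × ln(233/35.1) = 5.93 J/K.

ΔS_gas = 5.93 J/K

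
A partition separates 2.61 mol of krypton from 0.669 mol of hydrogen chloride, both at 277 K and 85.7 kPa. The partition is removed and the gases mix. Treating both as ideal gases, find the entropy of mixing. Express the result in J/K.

ΔS_mix = 13.8 J/K

Mole fractions: x_A = 2.61/3.28 = 0.796, x_B = 0.204.
ΔS_mix = −R(n_A ln x_A + n_B ln x_B) = −8.314 × (2.61 ln 0.796 + 0.669 ln 0.204) = 13.8 J/K.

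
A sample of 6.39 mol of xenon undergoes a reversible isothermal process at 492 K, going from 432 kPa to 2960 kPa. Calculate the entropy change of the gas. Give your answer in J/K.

ΔS_gas = -102 J/K

For an isothermal ideal gas ΔS_gas = nR ln(P₁/P₂) = 6.39 × 8.314 × ln(432/2960) = -102 J/K.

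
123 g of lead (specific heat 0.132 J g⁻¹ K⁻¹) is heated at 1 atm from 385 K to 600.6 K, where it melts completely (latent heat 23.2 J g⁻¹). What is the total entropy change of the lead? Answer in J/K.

Warming step: ΔS₁ = m c ln(T_tr/T_i) = 123 × 0.132 × ln(600.6/385) = 7.22 J/K.
Phase change: ΔS₂ = +mL/T_tr = 123 × 23.2 / 600.6 = 4.751 J/K.
ΔS_total = (7.22) + (4.751) = 12 J/K.

ΔS = 12 J/K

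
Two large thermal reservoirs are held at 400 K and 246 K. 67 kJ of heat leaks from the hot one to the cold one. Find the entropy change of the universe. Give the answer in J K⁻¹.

ΔS_total = 105 J/K

ΔS_hot = −Q/T_H = −67000/400 = -167.5 J/K and ΔS_cold = +Q/T_C = 67000/246 = 272.4 J/K.
ΔS_total = -167.5 + 272.4 = 105 J/K, positive as the second law requires.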